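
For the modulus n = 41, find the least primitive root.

6

φ(41) = 41 − 1 = 40 = 2^3 · 5.
g is a primitive root iff g^(40/q) ≢ 1 (mod 41) for each prime q ∈ {2, 5}.
g = 2: 2^20 ≡ 1 — hits 1, so not a primitive root.
g = 3: 3^20 ≡ 40; 3^8 ≡ 1 — hits 1, so not a primitive root.
g = 4: 4^20 ≡ 1 — hits 1, so not a primitive root.
g = 5: 5^20 ≡ 1 — hits 1, so not a primitive root.
g = 6: 6^20 ≡ 40; 6^8 ≡ 10 — none is 1, so 6 is a primitive root.
Hence the least primitive root of 41 is 6.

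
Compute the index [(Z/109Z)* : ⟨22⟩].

4

Since 22 ∈ (Z/109Z)^×, its order divides φ(109) = 109 − 1 = 108 = 2^2 · 3^3.
Divisors of 108: 1, 2, 3, 4, 6, 9, 12, 18, 27, 36, 54, 108.
Test each divisor d:
22^1 ≡ 22 (mod 109)
22^2 ≡ 48 (mod 109)
22^3 ≡ 75 (mod 109)
22^4 ≡ 15 (mod 109)
22^6 ≡ 66 (mod 109)
22^9 ≡ 45 (mod 109)
22^12 ≡ 105 (mod 109)
22^18 ≡ 63 (mod 109)
22^27 ≡ 1 (mod 109) ✓
The order of 22 is 27, so the subgroup it generates has 27 elements.
Index = |(Z/109Z)^×| / |⟨22⟩| = 108 / 27 = 4.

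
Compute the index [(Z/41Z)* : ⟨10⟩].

8

By Lagrange's theorem, ord_41(10) divides φ(41) = 41 − 1 = 40 = 2^3 · 5.
Divisors of 40: 1, 2, 4, 5, 8, 10, 20, 40.
Compute 10^d (mod 41) for the divisors d until we hit 1:
10^1 ≡ 10 (mod 41)
10^2 ≡ 18 (mod 41)
10^4 ≡ 37 (mod 41)
10^5 ≡ 1 (mod 41) ✓
So ord_41(10) = 5, hence |⟨10⟩| = 5.
[(Z/41Z)^× : ⟨10⟩] = 40/5 = 8.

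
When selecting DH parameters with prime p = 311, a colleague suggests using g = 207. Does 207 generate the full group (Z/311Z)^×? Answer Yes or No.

φ(311) = 311 − 1 = 310 = 2 · 5 · 31.
207 is a primitive root mod 311 iff 207^(φ(311)/q) ≢ 1 for every prime q | φ(311), i.e. q ∈ {2, 5, 31}.
207^155 ≡ 310 (mod 311)  [q = 2: ≢ 1 ✓]
207^62 ≡ 36 (mod 311)  [q = 5: ≢ 1 ✓]
207^10 ≡ 91 (mod 311)  [q = 31: ≢ 1 ✓]
All checks pass, so 207 has order 310 and is a primitive root modulo 311.

Yes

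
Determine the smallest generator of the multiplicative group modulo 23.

5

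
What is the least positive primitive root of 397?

5

φ(397) = 397 − 1 = 396 = 2^2 · 3^2 · 11.
g is a primitive root iff g^(396/q) ≢ 1 (mod 397) for each prime q ∈ {2, 3, 11}.
g = 2: 2^198 ≡ 396; 2^132 ≡ 1 — hits 1, so not a primitive root.
g = 3: 3^198 ≡ 1 — hits 1, so not a primitive root.
g = 4: 4^198 ≡ 1 — hits 1, so not a primitive root.
g = 5: 5^198 ≡ 396; 5^132 ≡ 362; 5^36 ≡ 290 — none is 1, so 5 is a primitive root.
The smallest primitive root modulo 397 is 5.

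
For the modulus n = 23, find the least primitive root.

5

φ(23) = 23 − 1 = 22 = 2 · 11.
Test candidates g = 2, 3, … against the prime factors q ∈ {2, 11} of φ(23): g is a generator iff g^(22/q) ≢ 1 for every such q.
g = 2: 2^11 ≡ 1 — hits 1, so not a primitive root.
g = 3: 3^11 ≡ 1 — hits 1, so not a primitive root.
g = 4: 4^11 ≡ 1 — hits 1, so not a primitive root.
g = 5: 5^11 ≡ 22; 5^2 ≡ 2 — none is 1, so 5 is a primitive root.
So 5 is the smallest generator of (Z/23Z)^×.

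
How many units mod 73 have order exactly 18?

6

φ(73) = 73 − 1 = 72 = 2^3 · 3^2.
Since (Z/73Z)^× is cyclic of order 72, the number of elements of order d is φ(d) when d | 72 and 0 otherwise.
18 = 2 · 3^2 divides 72, and φ(18) = 6.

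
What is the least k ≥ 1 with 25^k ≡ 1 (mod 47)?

23

The order of 25 must divide φ(47) = 47 − 1 = 46 = 2 · 23.
Divisors of 46: 1, 2, 23, 46.
Test each divisor d:
25^1 ≡ 25 (mod 47)
25^2 ≡ 14 (mod 47)
25^23 ≡ 1 (mod 47) ✓
Therefore the multiplicative order of 25 modulo 47 is 23.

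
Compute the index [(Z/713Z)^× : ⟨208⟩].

Since 208 ∈ (Z/713Z)^×, its order divides φ(713) = φ(23·31) = (23−1)·(31−1) = 22·30 = 660 = 2^2 · 3 · 5 · 11.
Divisors of 660: 1, 2, 3, 4, 5, 6, 10, 11, 12, 15, 20, 22, 30, 33, 44, 55, 60, 66, 110, 132, 165, 220, 330, 660.
Evaluate successive powers at the divisors of 660:
208^1 ≡ 208 (mod 713)
208^2 ≡ 484 (mod 713)
208^3 ≡ 139 (mod 713)
208^4 ≡ 392 (mod 713)
208^5 ≡ 254 (mod 713)
208^6 ≡ 70 (mod 713)
208^10 ≡ 346 (mod 713)
208^11 ≡ 668 (mod 713)
208^12 ≡ 622 (mod 713)
208^15 ≡ 185 (mod 713)
208^20 ≡ 645 (mod 713)
208^22 ≡ 599 (mod 713)
208^30 ≡ 1 (mod 713) ✓
Thus |⟨208⟩| = ord(208) = 30.
Index = |(Z/713Z)^×| / |⟨208⟩| = 660 / 30 = 22.

22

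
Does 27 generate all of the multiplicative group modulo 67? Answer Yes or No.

No

φ(67) = 67 − 1 = 66 = 2 · 3 · 11.
Test 27^(66/q) mod 67 for each prime factor q of 66:
27^33 ≡ 66 (mod 67)  [q = 2: ≢ 1 ✓]
27^22 ≡ 1 (mod 67)  [q = 3: ≡ 1 ✗]
27^6 ≡ 24 (mod 67)  [q = 11: ≢ 1 ✓]
27^22 ≡ 1 shows ord(27) | 22, strictly less than φ(67); not a primitive root.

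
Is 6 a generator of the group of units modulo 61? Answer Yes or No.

φ(61) = 61 − 1 = 60 = 2^2 · 3 · 5.
Test 6^(60/q) mod 61 for each prime factor q of 60:
6^30 ≡ 60 (mod 61)  [q = 2: ≢ 1 ✓]
6^20 ≡ 47 (mod 61)  [q = 3: ≢ 1 ✓]
6^12 ≡ 20 (mod 61)  [q = 5: ≢ 1 ✓]
Every test exponent gives a nontrivial residue, hence 6 generates the full group.

Yes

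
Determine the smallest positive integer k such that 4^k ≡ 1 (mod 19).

The order of 4 must divide φ(19) = 19 − 1 = 18 = 2 · 3^2.
Divisors of 18: 1, 2, 3, 6, 9, 18.
Evaluate successive powers at the divisors of 18:
4^1 ≡ 4
4^2 ≡ 16
4^3 ≡ 7
4^6 ≡ 11
4^9 ≡ 1
Hence ord(4) = 9.

9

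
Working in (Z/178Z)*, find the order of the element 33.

88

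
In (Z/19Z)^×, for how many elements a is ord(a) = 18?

6

φ(19) = 19 − 1 = 18 = 2 · 3^2.
In a cyclic group of order 18, there are φ(d) elements of order d for each divisor d of 18, and zero for non-divisors.
18 = 2 · 3^2 divides 18, and φ(18) = 6.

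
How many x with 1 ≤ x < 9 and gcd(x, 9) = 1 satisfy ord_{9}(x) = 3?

φ(9) = φ(3^2) = 3·(3−1) = 6 = 2 · 3.
(Z/9Z)^× is cyclic (|G| = 6); a cyclic group of order m has exactly φ(d) elements of each order d | m, and none otherwise.
3 | 6, and φ(3) = 3 − 1 = 2.

2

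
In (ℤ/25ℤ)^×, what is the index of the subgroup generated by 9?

By Lagrange's theorem, ord_25(9) divides φ(25) = φ(5^2) = 5·(5−1) = 20 = 2^2 · 5.
Divisors of 20: 1, 2, 4, 5, 10, 20.
Test each divisor d:
9^1 ≡ 9
9^2 ≡ 6
9^4 ≡ 11
9^5 ≡ 24
9^10 ≡ 1
Thus |⟨9⟩| = ord(9) = 10.
The index is φ(25) / ord(9) = 20 / 10 = 2.

2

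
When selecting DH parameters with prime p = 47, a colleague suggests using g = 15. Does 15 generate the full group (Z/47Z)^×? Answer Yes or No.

φ(47) = 47 − 1 = 46 = 2 · 23.
An element g generates (Z/47Z)^× iff g^(46/q) ≢ 1 (mod 47) for each prime q ∈ {2, 23}.
15^23 ≡ 46 (mod 47)  [q = 2: ≢ 1 ✓]
15^2 ≡ 37 (mod 47)  [q = 23: ≢ 1 ✓]
All checks pass, so 15 has order 46 and is a primitive root modulo 47.

Yes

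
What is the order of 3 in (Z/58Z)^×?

Since 3 ∈ (Z/58Z)^×, its order divides φ(58) = φ(2)·φ(29) = 1·28 = 28 = 2^2 · 7.
Divisors of 28: 1, 2, 4, 7, 14, 28.
Compute 3^d (mod 58) for the divisors d until we hit 1:
3^1 ≡ 3 (mod 58)
3^2 ≡ 9 (mod 58)
3^4 ≡ 23 (mod 58)
3^7 ≡ 41 (mod 58)
3^14 ≡ 57 (mod 58)
3^28 ≡ 1 (mod 58) ✓
The smallest such exponent is 28, so the order of 3 is 28.

28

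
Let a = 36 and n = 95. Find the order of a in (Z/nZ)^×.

9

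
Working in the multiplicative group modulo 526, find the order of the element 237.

262

The order of 237 must divide φ(526) = φ(2)·φ(263) = 1·262 = 262 = 2 · 131.
Divisors of 262: 1, 2, 131, 262.
Evaluate successive powers at the divisors of 262:
237^1 ≡ 237 (mod 526)
237^2 ≡ 413 (mod 526)
237^131 ≡ 525 (mod 526)
237^262 ≡ 1 (mod 526) ✓
The smallest such exponent is 262, so the order of 237 is 262.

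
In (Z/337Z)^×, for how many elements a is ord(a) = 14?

φ(337) = 337 − 1 = 336 = 2^4 · 3 · 7.
(Z/337Z)^× is cyclic (|G| = 336); a cyclic group of order m has exactly φ(d) elements of each order d | m, and none otherwise.
14 = 2 · 7 divides 336, and φ(14) = 6.

6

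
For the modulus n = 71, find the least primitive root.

7

φ(71) = 71 − 1 = 70 = 2 · 5 · 7.
g is a primitive root iff g^(70/q) ≢ 1 (mod 71) for each prime q ∈ {2, 5, 7}.
g = 2: 2^35 ≡ 1 — hits 1, so not a primitive root.
g = 3: 3^35 ≡ 1 — hits 1, so not a primitive root.
g = 4: 4^35 ≡ 1 — hits 1, so not a primitive root.
g = 5: 5^35 ≡ 1 — hits 1, so not a primitive root.
g = 6: 6^35 ≡ 1 — hits 1, so not a primitive root.
g = 7: 7^35 ≡ 70; 7^14 ≡ 54; 7^10 ≡ 45 — none is 1, so 7 is a primitive root.
So 7 is the smallest generator of (Z/71Z)^×.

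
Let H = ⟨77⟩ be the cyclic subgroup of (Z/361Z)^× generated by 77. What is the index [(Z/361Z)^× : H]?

18

The order of 77 must divide φ(361) = φ(19^2) = 19·(19−1) = 342 = 2 · 3^2 · 19.
Divisors of 342: 1, 2, 3, 6, 9, 18, 19, 38, 57, 114, 171, 342.
Compute 77^d (mod 361) for the divisors d until we hit 1:
77^1 ≡ 77 (mod 361)
77^2 ≡ 153 (mod 361)
77^3 ≡ 229 (mod 361)
77^6 ≡ 96 (mod 361)
77^9 ≡ 324 (mod 361)
77^18 ≡ 286 (mod 361)
77^19 ≡ 1 (mod 361) ✓
Thus |⟨77⟩| = ord(77) = 19.
[(Z/361Z)^× : ⟨77⟩] = 342/19 = 18.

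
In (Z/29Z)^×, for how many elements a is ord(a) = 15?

0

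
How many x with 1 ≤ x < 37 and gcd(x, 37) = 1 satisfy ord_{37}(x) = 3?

2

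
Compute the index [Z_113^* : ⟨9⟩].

2

By Lagrange's theorem, ord_113(9) divides φ(113) = 113 − 1 = 112 = 2^4 · 7.
Divisors of 112: 1, 2, 4, 7, 8, 14, 16, 28, 56, 112.
Compute 9^d (mod 113) for the divisors d until we hit 1:
9^1 ≡ 9 (mod 113)
9^2 ≡ 81 (mod 113)
9^4 ≡ 7 (mod 113)
9^7 ≡ 18 (mod 113)
9^8 ≡ 49 (mod 113)
9^14 ≡ 98 (mod 113)
9^16 ≡ 28 (mod 113)
9^28 ≡ 112 (mod 113)
9^56 ≡ 1 (mod 113) ✓
So ord_113(9) = 56, hence |⟨9⟩| = 56.
Index = |(Z/113Z)^×| / |⟨9⟩| = 112 / 56 = 2.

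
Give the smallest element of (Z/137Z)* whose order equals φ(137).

φ(137) = 137 − 1 = 136 = 2^3 · 17.
Test candidates g = 2, 3, … against the prime factors q ∈ {2, 17} of φ(137): g is a generator iff g^(136/q) ≢ 1 for every such q.
g = 2: 2^68 ≡ 1 — hits 1, so not a primitive root.
g = 3: 3^68 ≡ 136; 3^8 ≡ 122 — none is 1, so 3 is a primitive root.
So 3 is the smallest generator of (Z/137Z)^×.

3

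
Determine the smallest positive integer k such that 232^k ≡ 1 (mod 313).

78

ord(232) | φ(313) = 313 − 1 = 312 = 2^3 · 3 · 13.
Divisors of 312: 1, 2, 3, 4, 6, 8, 12, 13, 24, 26, 39, 52, 78, 104, 156, 312.
Check 232^d mod 313 for each divisor in increasing order:
232^1 ≡ 232 (mod 313)
232^2 ≡ 301 (mod 313)
232^3 ≡ 33 (mod 313)
232^4 ≡ 144 (mod 313)
232^6 ≡ 150 (mod 313)
232^8 ≡ 78 (mod 313)
232^12 ≡ 277 (mod 313)
232^13 ≡ 99 (mod 313)
232^24 ≡ 44 (mod 313)
232^26 ≡ 98 (mod 313)
232^39 ≡ 312 (mod 313)
232^52 ≡ 214 (mod 313)
232^78 ≡ 1 (mod 313) ✓
So ord_313(232) = 78.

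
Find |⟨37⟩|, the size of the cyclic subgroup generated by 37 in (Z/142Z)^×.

7

Since 37 ∈ (Z/142Z)^×, its order divides φ(142) = φ(2)·φ(71) = 1·70 = 70 = 2 · 5 · 7.
Divisors of 70: 1, 2, 5, 7, 10, 14, 35, 70.
Evaluate successive powers at the divisors of 70:
37^1 ≡ 37
37^2 ≡ 91
37^5 ≡ 103
37^7 ≡ 1
Hence ord(37) = 7.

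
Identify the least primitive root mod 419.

2

φ(419) = 419 − 1 = 418 = 2 · 11 · 19.
g is a primitive root iff g^(418/q) ≢ 1 (mod 419) for each prime q ∈ {2, 11, 19}.
g = 2: 2^209 ≡ 418; 2^38 ≡ 334; 2^22 ≡ 114 — none is 1, so 2 is a primitive root.
Hence the least primitive root of 419 is 2.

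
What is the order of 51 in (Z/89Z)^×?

88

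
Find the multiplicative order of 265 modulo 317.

Since 265 ∈ (Z/317Z)^×, its order divides φ(317) = 317 − 1 = 316 = 2^2 · 79.
Divisors of 316: 1, 2, 4, 79, 158, 316.
Evaluate successive powers at the divisors of 316:
265^1 ≡ 265 (mod 317)
265^2 ≡ 168 (mod 317)
265^4 ≡ 11 (mod 317)
265^79 ≡ 203 (mod 317)
265^158 ≡ 316 (mod 317)
265^316 ≡ 1 (mod 317) ✓
Therefore the multiplicative order of 265 modulo 317 is 316.

316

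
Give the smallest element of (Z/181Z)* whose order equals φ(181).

φ(181) = 181 − 1 = 180 = 2^2 · 3^2 · 5.
g is a primitive root iff g^(180/q) ≢ 1 (mod 181) for each prime q ∈ {2, 3, 5}.
g = 2: 2^90 ≡ 180; 2^60 ≡ 48; 2^36 ≡ 59 — none is 1, so 2 is a primitive root.
The smallest primitive root modulo 181 is 2.

2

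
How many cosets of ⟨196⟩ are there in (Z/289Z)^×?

2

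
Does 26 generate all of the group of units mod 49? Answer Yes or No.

φ(49) = φ(7^2) = 7·(7−1) = 42 = 2 · 3 · 7.
An element g generates (Z/49Z)^× iff g^(42/q) ≢ 1 (mod 49) for each prime q ∈ {2, 3, 7}.
26^21 ≡ 48 (mod 49)  [q = 2: ≢ 1 ✓]
26^14 ≡ 18 (mod 49)  [q = 3: ≢ 1 ✓]
26^6 ≡ 29 (mod 49)  [q = 7: ≢ 1 ✓]
Every test exponent gives a nontrivial residue, hence 26 generates the full group.

Yes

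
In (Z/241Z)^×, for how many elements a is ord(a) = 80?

32

φ(241) = 241 − 1 = 240 = 2^4 · 3 · 5.
(Z/241Z)^× is cyclic (|G| = 240); a cyclic group of order m has exactly φ(d) elements of each order d | m, and none otherwise.
80 = 2^4 · 5 divides 240, and φ(80) = 32.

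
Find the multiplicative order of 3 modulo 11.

Since 3 ∈ (Z/11Z)^×, its order divides φ(11) = 11 − 1 = 10 = 2 · 5.
Divisors of 10: 1, 2, 5, 10.
Evaluate successive powers at the divisors of 10:
3^1 ≡ 3
3^2 ≡ 9
3^5 ≡ 1
So ord_11(3) = 5.

5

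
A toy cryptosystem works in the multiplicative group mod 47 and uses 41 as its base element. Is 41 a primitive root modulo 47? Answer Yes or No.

Yes

φ(47) = 47 − 1 = 46 = 2 · 23.
Test 41^(46/q) mod 47 for each prime factor q of 46:
41^23 ≡ 46 (mod 47)  [q = 2: ≢ 1 ✓]
41^2 ≡ 36 (mod 47)  [q = 23: ≢ 1 ✓]
Every test exponent gives a nontrivial residue, hence 41 generates the full group.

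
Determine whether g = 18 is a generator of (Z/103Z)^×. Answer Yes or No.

No

φ(103) = 103 − 1 = 102 = 2 · 3 · 17.
An element g generates (Z/103Z)^× iff g^(102/q) ≢ 1 (mod 103) for each prime q ∈ {2, 3, 17}.
18^51 ≡ 1 (mod 103)  [q = 2: ≡ 1 ✗]
18^34 ≡ 46 (mod 103)  [q = 3: ≢ 1 ✓]
18^6 ≡ 79 (mod 103)  [q = 17: ≢ 1 ✓]
18^51 ≡ 1 shows ord(18) | 51, strictly less than φ(103); not a primitive root.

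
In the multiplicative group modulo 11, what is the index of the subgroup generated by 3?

2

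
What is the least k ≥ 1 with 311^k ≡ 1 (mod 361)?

57

By Lagrange's theorem, ord_361(311) divides φ(361) = φ(19^2) = 19·(19−1) = 342 = 2 · 3^2 · 19.
Divisors of 342: 1, 2, 3, 6, 9, 18, 19, 38, 57, 114, 171, 342.
Test each divisor d:
311^1 ≡ 311 (mod 361)
311^2 ≡ 334 (mod 361)
311^3 ≡ 267 (mod 361)
311^6 ≡ 172 (mod 361)
311^9 ≡ 77 (mod 361)
311^18 ≡ 153 (mod 361)
311^19 ≡ 292 (mod 361)
311^38 ≡ 68 (mod 361)
311^57 ≡ 1 (mod 361) ✓
The smallest such exponent is 57, so the order of 311 is 57.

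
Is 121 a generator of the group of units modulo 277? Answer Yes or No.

No

φ(277) = 277 − 1 = 276 = 2^2 · 3 · 23.
121 is a primitive root mod 277 iff 121^(φ(277)/q) ≢ 1 for every prime q | φ(277), i.e. q ∈ {2, 3, 23}.
121^138 ≡ 1 (mod 277)  [q = 2: ≡ 1 ✗]
121^92 ≡ 160 (mod 277)  [q = 3: ≢ 1 ✓]
121^12 ≡ 169 (mod 277)  [q = 23: ≢ 1 ✓]
Since 121^138 ≡ 1, the order of 121 divides 138 < 276, so 121 is not a primitive root.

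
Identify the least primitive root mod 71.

7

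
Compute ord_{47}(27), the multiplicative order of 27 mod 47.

23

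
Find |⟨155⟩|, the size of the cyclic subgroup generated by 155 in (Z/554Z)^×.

23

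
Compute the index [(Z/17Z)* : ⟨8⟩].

ord(8) | φ(17) = 17 − 1 = 16 = 2^4.
Divisors of 16: 1, 2, 4, 8, 16.
Compute 8^d (mod 17) for the divisors d until we hit 1:
8^1 ≡ 8
8^2 ≡ 13
8^4 ≡ 16
8^8 ≡ 1
Thus |⟨8⟩| = ord(8) = 8.
Index = |(Z/17Z)^×| / |⟨8⟩| = 16 / 8 = 2.

2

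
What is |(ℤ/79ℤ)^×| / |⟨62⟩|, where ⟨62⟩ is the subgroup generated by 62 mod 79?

6

The order of 62 must divide φ(79) = 79 − 1 = 78 = 2 · 3 · 13.
Divisors of 78: 1, 2, 3, 6, 13, 26, 39, 78.
Compute 62^d (mod 79) for the divisors d until we hit 1:
62^1 ≡ 62
62^2 ≡ 52
62^3 ≡ 64
62^6 ≡ 67
62^13 ≡ 1
The order of 62 is 13, so the subgroup it generates has 13 elements.
The index is φ(79) / ord(62) = 78 / 13 = 6.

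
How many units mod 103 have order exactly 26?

0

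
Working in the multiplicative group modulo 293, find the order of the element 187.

The order of 187 must divide φ(293) = 293 − 1 = 292 = 2^2 · 73.
Divisors of 292: 1, 2, 4, 73, 146, 292.
Check 187^d mod 293 for each divisor in increasing order:
187^1 ≡ 187 (mod 293)
187^2 ≡ 102 (mod 293)
187^4 ≡ 149 (mod 293)
187^73 ≡ 155 (mod 293)
187^146 ≡ 292 (mod 293)
187^292 ≡ 1 (mod 293) ✓
Hence ord(187) = 292.

292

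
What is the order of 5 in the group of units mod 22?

The order of 5 must divide φ(22) = φ(2)·φ(11) = 1·10 = 10 = 2 · 5.
Divisors of 10: 1, 2, 5, 10.
Test each divisor d:
5^1 ≡ 5 (mod 22)
5^2 ≡ 3 (mod 22)
5^5 ≡ 1 (mod 22) ✓
Hence ord(5) = 5.

5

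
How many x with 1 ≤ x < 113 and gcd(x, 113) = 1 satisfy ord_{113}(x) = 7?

φ(113) = 113 − 1 = 112 = 2^4 · 7.
(Z/113Z)^× is cyclic (|G| = 112); a cyclic group of order m has exactly φ(d) elements of each order d | m, and none otherwise.
7 | 112, and φ(7) = 7 − 1 = 6.

6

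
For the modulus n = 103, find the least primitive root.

5

φ(103) = 103 − 1 = 102 = 2 · 3 · 17.
Test candidates g = 2, 3, … against the prime factors q ∈ {2, 3, 17} of φ(103): g is a generator iff g^(102/q) ≢ 1 for every such q.
g = 2: 2^51 ≡ 1 — hits 1, so not a primitive root.
g = 3: 3^51 ≡ 102; 3^34 ≡ 1 — hits 1, so not a primitive root.
g = 4: 4^51 ≡ 1 — hits 1, so not a primitive root.
g = 5: 5^51 ≡ 102; 5^34 ≡ 56; 5^6 ≡ 72 — none is 1, so 5 is a primitive root.
Hence the least primitive root of 103 is 5.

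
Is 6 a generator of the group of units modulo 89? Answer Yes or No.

Yes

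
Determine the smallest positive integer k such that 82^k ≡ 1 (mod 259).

The order of 82 must divide φ(259) = φ(7·37) = (7−1)·(37−1) = 6·36 = 216 = 2^3 · 3^3.
Divisors of 216: 1, 2, 3, 4, 6, 8, 9, 12, 18, 24, 27, 36, 54, 72, 108, 216.
Evaluate successive powers at the divisors of 216:
82^1 ≡ 82 (mod 259)
82^2 ≡ 249 (mod 259)
82^3 ≡ 216 (mod 259)
82^4 ≡ 100 (mod 259)
82^6 ≡ 36 (mod 259)
82^8 ≡ 158 (mod 259)
82^9 ≡ 6 (mod 259)
82^12 ≡ 1 (mod 259) ✓
Therefore the multiplicative order of 82 modulo 259 is 12.

12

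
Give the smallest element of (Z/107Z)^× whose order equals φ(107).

2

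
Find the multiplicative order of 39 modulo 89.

The order of 39 must divide φ(89) = 89 − 1 = 88 = 2^3 · 11.
Divisors of 88: 1, 2, 4, 8, 11, 22, 44, 88.
Compute 39^d (mod 89) for the divisors d until we hit 1:
39^1 ≡ 39 (mod 89)
39^2 ≡ 8 (mod 89)
39^4 ≡ 64 (mod 89)
39^8 ≡ 2 (mod 89)
39^11 ≡ 1 (mod 89) ✓
Hence ord(39) = 11.

11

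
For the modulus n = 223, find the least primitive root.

3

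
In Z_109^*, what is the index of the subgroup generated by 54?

The order of 54 must divide φ(109) = 109 − 1 = 108 = 2^2 · 3^3.
Divisors of 108: 1, 2, 3, 4, 6, 9, 12, 18, 27, 36, 54, 108.
Check 54^d mod 109 for each divisor in increasing order:
54^1 ≡ 54 (mod 109)
54^2 ≡ 82 (mod 109)
54^3 ≡ 68 (mod 109)
54^4 ≡ 75 (mod 109)
54^6 ≡ 46 (mod 109)
54^9 ≡ 76 (mod 109)
54^12 ≡ 45 (mod 109)
54^18 ≡ 108 (mod 109)
54^27 ≡ 33 (mod 109)
54^36 ≡ 1 (mod 109) ✓
The order of 54 is 36, so the subgroup it generates has 36 elements.
The index is φ(109) / ord(54) = 108 / 36 = 3.

3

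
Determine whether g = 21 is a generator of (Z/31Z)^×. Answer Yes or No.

Yes

φ(31) = 31 − 1 = 30 = 2 · 3 · 5.
Test 21^(30/q) mod 31 for each prime factor q of 30:
21^15 ≡ 30 (mod 31)  [q = 2: ≢ 1 ✓]
21^10 ≡ 5 (mod 31)  [q = 3: ≢ 1 ✓]
21^6 ≡ 2 (mod 31)  [q = 5: ≢ 1 ✓]
Every test exponent gives a nontrivial residue, hence 21 generates the full group.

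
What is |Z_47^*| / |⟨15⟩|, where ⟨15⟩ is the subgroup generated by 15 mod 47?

Since 15 ∈ (Z/47Z)^×, its order divides φ(47) = 47 − 1 = 46 = 2 · 23.
Divisors of 46: 1, 2, 23, 46.
Evaluate successive powers at the divisors of 46:
15^1 ≡ 15 (mod 47)
15^2 ≡ 37 (mod 47)
15^23 ≡ 46 (mod 47)
15^46 ≡ 1 (mod 47) ✓
Thus |⟨15⟩| = ord(15) = 46.
The index is φ(47) / ord(15) = 46 / 46 = 1.

1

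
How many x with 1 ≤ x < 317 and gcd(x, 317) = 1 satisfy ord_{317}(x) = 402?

φ(317) = 317 − 1 = 316 = 2^2 · 79.
(Z/317Z)^× is cyclic (|G| = 316); a cyclic group of order m has exactly φ(d) elements of each order d | m, and none otherwise.
Here 316 is not a multiple of 402, so there are no elements of order 402.

0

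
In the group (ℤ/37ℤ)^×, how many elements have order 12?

4

φ(37) = 37 − 1 = 36 = 2^2 · 3^2.
Since (Z/37Z)^× is cyclic of order 36, the number of elements of order d is φ(d) when d | 36 and 0 otherwise.
12 = 2^2 · 3 divides 36, and φ(12) = 4.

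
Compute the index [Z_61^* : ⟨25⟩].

4

By Lagrange's theorem, ord_61(25) divides φ(61) = 61 − 1 = 60 = 2^2 · 3 · 5.
Divisors of 60: 1, 2, 3, 4, 5, 6, 10, 12, 15, 20, 30, 60.
Test each divisor d:
25^1 ≡ 25
25^2 ≡ 15
25^3 ≡ 9
25^4 ≡ 42
25^5 ≡ 13
25^6 ≡ 20
25^10 ≡ 47
25^12 ≡ 34
25^15 ≡ 1
Thus |⟨25⟩| = ord(25) = 15.
[(Z/61Z)^× : ⟨25⟩] = 60/15 = 4.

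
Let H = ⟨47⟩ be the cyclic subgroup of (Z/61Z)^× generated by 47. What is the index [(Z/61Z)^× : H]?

The order of 47 must divide φ(61) = 61 − 1 = 60 = 2^2 · 3 · 5.
Divisors of 60: 1, 2, 3, 4, 5, 6, 10, 12, 15, 20, 30, 60.
Evaluate successive powers at the divisors of 60:
47^1 ≡ 47
47^2 ≡ 13
47^3 ≡ 1
Thus |⟨47⟩| = ord(47) = 3.
Index = |(Z/61Z)^×| / |⟨47⟩| = 60 / 3 = 20.

20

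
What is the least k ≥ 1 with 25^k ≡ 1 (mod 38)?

The order of 25 must divide φ(38) = φ(2)·φ(19) = 1·18 = 18 = 2 · 3^2.
Divisors of 18: 1, 2, 3, 6, 9, 18.
Test each divisor d:
25^1 ≡ 25 (mod 38)
25^2 ≡ 17 (mod 38)
25^3 ≡ 7 (mod 38)
25^6 ≡ 11 (mod 38)
25^9 ≡ 1 (mod 38) ✓
So ord_38(25) = 9.

9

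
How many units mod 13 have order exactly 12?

φ(13) = 13 − 1 = 12 = 2^2 · 3.
Since (Z/13Z)^× is cyclic of order 12, the number of elements of order d is φ(d) when d | 12 and 0 otherwise.
12 = 2^2 · 3 divides 12, and φ(12) = 4.

4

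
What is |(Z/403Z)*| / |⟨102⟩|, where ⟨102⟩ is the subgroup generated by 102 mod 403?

By Lagrange's theorem, ord_403(102) divides φ(403) = φ(13·31) = (13−1)·(31−1) = 12·30 = 360 = 2^3 · 3^2 · 5.
Divisors of 360: 1, 2, 3, 4, 5, 6, 8, 9, 10, 12, 15, 18, 20, 24, 30, 36, 40, 45, 60, 72, 90, 120, 180, 360.
Check 102^d mod 403 for each divisor in increasing order:
102^1 ≡ 102 (mod 403)
102^2 ≡ 329 (mod 403)
102^3 ≡ 109 (mod 403)
102^4 ≡ 237 (mod 403)
102^5 ≡ 397 (mod 403)
102^6 ≡ 194 (mod 403)
102^8 ≡ 152 (mod 403)
102^9 ≡ 190 (mod 403)
102^10 ≡ 36 (mod 403)
102^12 ≡ 157 (mod 403)
102^15 ≡ 187 (mod 403)
102^18 ≡ 233 (mod 403)
102^20 ≡ 87 (mod 403)
102^24 ≡ 66 (mod 403)
102^30 ≡ 311 (mod 403)
102^36 ≡ 287 (mod 403)
102^40 ≡ 315 (mod 403)
102^45 ≡ 125 (mod 403)
102^60 ≡ 1 (mod 403) ✓
Thus |⟨102⟩| = ord(102) = 60.
The index is φ(403) / ord(102) = 360 / 60 = 6.

6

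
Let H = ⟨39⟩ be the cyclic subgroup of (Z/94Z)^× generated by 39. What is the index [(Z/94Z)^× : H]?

1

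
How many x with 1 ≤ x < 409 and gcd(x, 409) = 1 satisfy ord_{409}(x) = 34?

16

φ(409) = 409 − 1 = 408 = 2^3 · 3 · 17.
Since (Z/409Z)^× is cyclic of order 408, the number of elements of order d is φ(d) when d | 408 and 0 otherwise.
34 = 2 · 17 divides 408, and φ(34) = 16.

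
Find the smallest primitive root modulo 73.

5

φ(73) = 73 − 1 = 72 = 2^3 · 3^2.
g is a primitive root iff g^(72/q) ≢ 1 (mod 73) for each prime q ∈ {2, 3}.
g = 2: 2^36 ≡ 1 — hits 1, so not a primitive root.
g = 3: 3^36 ≡ 1 — hits 1, so not a primitive root.
g = 4: 4^36 ≡ 1 — hits 1, so not a primitive root.
g = 5: 5^36 ≡ 72; 5^24 ≡ 8 — none is 1, so 5 is a primitive root.
The smallest primitive root modulo 73 is 5.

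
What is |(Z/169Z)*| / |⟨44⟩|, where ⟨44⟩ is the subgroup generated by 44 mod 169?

3

By Lagrange's theorem, ord_169(44) divides φ(169) = φ(13^2) = 13·(13−1) = 156 = 2^2 · 3 · 13.
Divisors of 156: 1, 2, 3, 4, 6, 12, 13, 26, 39, 52, 78, 156.
Test each divisor d:
44^1 ≡ 44 (mod 169)
44^2 ≡ 77 (mod 169)
44^3 ≡ 8 (mod 169)
44^4 ≡ 14 (mod 169)
44^6 ≡ 64 (mod 169)
44^12 ≡ 40 (mod 169)
44^13 ≡ 70 (mod 169)
44^26 ≡ 168 (mod 169)
44^39 ≡ 99 (mod 169)
44^52 ≡ 1 (mod 169) ✓
Thus |⟨44⟩| = ord(44) = 52.
[(Z/169Z)^× : ⟨44⟩] = 156/52 = 3.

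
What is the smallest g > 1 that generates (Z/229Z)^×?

φ(229) = 229 − 1 = 228 = 2^2 · 3 · 19.
Test candidates g = 2, 3, … against the prime factors q ∈ {2, 3, 19} of φ(229): g is a generator iff g^(228/q) ≢ 1 for every such q.
g = 2: 2^114 ≡ 228; 2^76 ≡ 1 — hits 1, so not a primitive root.
g = 3: 3^114 ≡ 1 — hits 1, so not a primitive root.
g = 4: 4^114 ≡ 1 — hits 1, so not a primitive root.
g = 5: 5^114 ≡ 1 — hits 1, so not a primitive root.
g = 6: 6^114 ≡ 228; 6^76 ≡ 134; 6^12 ≡ 165 — none is 1, so 6 is a primitive root.
So 6 is the smallest generator of (Z/229Z)^×.

6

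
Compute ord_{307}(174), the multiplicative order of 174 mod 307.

The order of 174 must divide φ(307) = 307 − 1 = 306 = 2 · 3^2 · 17.
Divisors of 306: 1, 2, 3, 6, 9, 17, 18, 34, 51, 102, 153, 306.
Compute 174^d (mod 307) for the divisors d until we hit 1:
174^1 ≡ 174 (mod 307)
174^2 ≡ 190 (mod 307)
174^3 ≡ 211 (mod 307)
174^6 ≡ 6 (mod 307)
174^9 ≡ 38 (mod 307)
174^17 ≡ 33 (mod 307)
174^18 ≡ 216 (mod 307)
174^34 ≡ 168 (mod 307)
174^51 ≡ 18 (mod 307)
174^102 ≡ 17 (mod 307)
174^153 ≡ 306 (mod 307)
174^306 ≡ 1 (mod 307) ✓
Therefore the multiplicative order of 174 modulo 307 is 306.

306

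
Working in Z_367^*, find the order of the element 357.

Since 357 ∈ (Z/367Z)^×, its order divides φ(367) = 367 − 1 = 366 = 2 · 3 · 61.
Divisors of 366: 1, 2, 3, 6, 61, 122, 183, 366.
Test each divisor d:
357^1 ≡ 357 (mod 367)
357^2 ≡ 100 (mod 367)
357^3 ≡ 101 (mod 367)
357^6 ≡ 292 (mod 367)
357^61 ≡ 83 (mod 367)
357^122 ≡ 283 (mod 367)
357^183 ≡ 1 (mod 367) ✓
So ord_367(357) = 183.

183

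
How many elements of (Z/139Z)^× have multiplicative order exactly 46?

φ(139) = 139 − 1 = 138 = 2 · 3 · 23.
(Z/139Z)^× is cyclic (|G| = 138); a cyclic group of order m has exactly φ(d) elements of each order d | m, and none otherwise.
46 = 2 · 23 divides 138, and φ(46) = 22.

22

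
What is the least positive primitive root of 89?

φ(89) = 89 − 1 = 88 = 2^3 · 11.
Test candidates g = 2, 3, … against the prime factors q ∈ {2, 11} of φ(89): g is a generator iff g^(88/q) ≢ 1 for every such q.
g = 2: 2^44 ≡ 1 — hits 1, so not a primitive root.
g = 3: 3^44 ≡ 88; 3^8 ≡ 64 — none is 1, so 3 is a primitive root.
So 3 is the smallest generator of (Z/89Z)^×.

3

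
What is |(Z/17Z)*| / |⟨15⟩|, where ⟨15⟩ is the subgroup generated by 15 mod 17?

The order of 15 must divide φ(17) = 17 − 1 = 16 = 2^4.
Divisors of 16: 1, 2, 4, 8, 16.
Test each divisor d:
15^1 ≡ 15 (mod 17)
15^2 ≡ 4 (mod 17)
15^4 ≡ 16 (mod 17)
15^8 ≡ 1 (mod 17) ✓
The order of 15 is 8, so the subgroup it generates has 8 elements.
The index is φ(17) / ord(15) = 16 / 8 = 2.

2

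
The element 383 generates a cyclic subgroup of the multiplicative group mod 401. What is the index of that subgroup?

4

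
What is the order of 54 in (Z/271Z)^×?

By Lagrange's theorem, ord_271(54) divides φ(271) = 271 − 1 = 270 = 2 · 3^3 · 5.
Divisors of 270: 1, 2, 3, 5, 6, 9, 10, 15, 18, 27, 30, 45, 54, 90, 135, 270.
Evaluate successive powers at the divisors of 270:
54^1 ≡ 54 (mod 271)
54^2 ≡ 206 (mod 271)
54^3 ≡ 13 (mod 271)
54^5 ≡ 239 (mod 271)
54^6 ≡ 169 (mod 271)
54^9 ≡ 29 (mod 271)
54^10 ≡ 211 (mod 271)
54^15 ≡ 23 (mod 271)
54^18 ≡ 28 (mod 271)
54^27 ≡ 270 (mod 271)
54^30 ≡ 258 (mod 271)
54^45 ≡ 243 (mod 271)
54^54 ≡ 1 (mod 271) ✓
The smallest such exponent is 54, so the order of 54 is 54.

54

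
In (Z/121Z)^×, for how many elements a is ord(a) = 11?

10

φ(121) = φ(11^2) = 11·(11−1) = 110 = 2 · 5 · 11.
In a cyclic group of order 110, there are φ(d) elements of order d for each divisor d of 110, and zero for non-divisors.
11 | 110, and φ(11) = 11 − 1 = 10.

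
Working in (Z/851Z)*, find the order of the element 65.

Since 65 ∈ (Z/851Z)^×, its order divides φ(851) = φ(23·37) = (23−1)·(37−1) = 22·36 = 792 = 2^3 · 3^2 · 11.
Divisors of 792: 1, 2, 3, 4, 6, 8, 9, 11, 12, 18, 22, 24, 33, 36, 44, 66, 72, 88, 99, 132, 198, 264, 396, 792.
Check 65^d mod 851 for each divisor in increasing order:
65^1 ≡ 65
65^2 ≡ 821
65^3 ≡ 603
65^4 ≡ 49
65^6 ≡ 232
65^8 ≡ 699
65^9 ≡ 332
65^11 ≡ 252
65^12 ≡ 211
65^18 ≡ 445
65^22 ≡ 530
65^24 ≡ 269
65^33 ≡ 804
65^36 ≡ 593
65^44 ≡ 70
65^66 ≡ 507
65^72 ≡ 186
65^88 ≡ 645
65^99 ≡ 850
65^132 ≡ 47
65^198 ≡ 1
The smallest such exponent is 198, so the order of 65 is 198.

198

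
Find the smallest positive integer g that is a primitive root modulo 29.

φ(29) = 29 − 1 = 28 = 2^2 · 7.
g is a primitive root iff g^(28/q) ≢ 1 (mod 29) for each prime q ∈ {2, 7}.
g = 2: 2^14 ≡ 28; 2^4 ≡ 16 — none is 1, so 2 is a primitive root.
The smallest primitive root modulo 29 is 2.

2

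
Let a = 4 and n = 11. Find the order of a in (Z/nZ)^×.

5

The order of 4 must divide φ(11) = 11 − 1 = 10 = 2 · 5.
Divisors of 10: 1, 2, 5, 10.
Check 4^d mod 11 for each divisor in increasing order:
4^1 ≡ 4 (mod 11)
4^2 ≡ 5 (mod 11)
4^5 ≡ 1 (mod 11) ✓
Hence ord(4) = 5.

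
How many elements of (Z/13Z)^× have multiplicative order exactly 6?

φ(13) = 13 − 1 = 12 = 2^2 · 3.
(Z/13Z)^× is cyclic (|G| = 12); a cyclic group of order m has exactly φ(d) elements of each order d | m, and none otherwise.
6 = 2 · 3 divides 12, and φ(6) = 2.

2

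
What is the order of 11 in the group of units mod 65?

12

Since 11 ∈ (Z/65Z)^×, its order divides φ(65) = φ(5·13) = (5−1)·(13−1) = 4·12 = 48 = 2^4 · 3.
Divisors of 48: 1, 2, 3, 4, 6, 8, 12, 16, 24, 48.
Test each divisor d:
11^1 ≡ 11 (mod 65)
11^2 ≡ 56 (mod 65)
11^3 ≡ 31 (mod 65)
11^4 ≡ 16 (mod 65)
11^6 ≡ 51 (mod 65)
11^8 ≡ 61 (mod 65)
11^12 ≡ 1 (mod 65) ✓
Therefore the multiplicative order of 11 modulo 65 is 12.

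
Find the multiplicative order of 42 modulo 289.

136

ord(42) | φ(289) = φ(17^2) = 17·(17−1) = 272 = 2^4 · 17.
Divisors of 272: 1, 2, 4, 8, 16, 17, 34, 68, 136, 272.
Compute 42^d (mod 289) for the divisors d until we hit 1:
42^1 ≡ 42
42^2 ≡ 30
42^4 ≡ 33
42^8 ≡ 222
42^16 ≡ 154
42^17 ≡ 110
42^34 ≡ 251
42^68 ≡ 288
42^136 ≡ 1
Therefore the multiplicative order of 42 modulo 289 is 136.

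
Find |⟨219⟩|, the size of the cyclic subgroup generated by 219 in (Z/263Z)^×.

262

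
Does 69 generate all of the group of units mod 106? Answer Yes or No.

No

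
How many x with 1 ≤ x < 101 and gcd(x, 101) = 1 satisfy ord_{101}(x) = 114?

0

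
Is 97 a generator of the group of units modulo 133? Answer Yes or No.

133 = 7 · 19 is a product of two distinct odd primes, so (Z/133Z)^× ≅ (Z/7Z)^× × (Z/19Z)^× is not cyclic.
No primitive root modulo 133 exists; in particular 97 is not one.

No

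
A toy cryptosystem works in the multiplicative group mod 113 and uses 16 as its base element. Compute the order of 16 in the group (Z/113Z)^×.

7

The order of 16 must divide φ(113) = 113 − 1 = 112 = 2^4 · 7.
Divisors of 112: 1, 2, 4, 7, 8, 14, 16, 28, 56, 112.
Test each divisor d:
16^1 ≡ 16 (mod 113)
16^2 ≡ 30 (mod 113)
16^4 ≡ 109 (mod 113)
16^7 ≡ 1 (mod 113) ✓
Hence ord(16) = 7.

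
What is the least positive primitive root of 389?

φ(389) = 389 − 1 = 388 = 2^2 · 97.
Test candidates g = 2, 3, … against the prime factors q ∈ {2, 97} of φ(389): g is a generator iff g^(388/q) ≢ 1 for every such q.
g = 2: 2^194 ≡ 388; 2^4 ≡ 16 — none is 1, so 2 is a primitive root.
So 2 is the smallest generator of (Z/389Z)^×.

2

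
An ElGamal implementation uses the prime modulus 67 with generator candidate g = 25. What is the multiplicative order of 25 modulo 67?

ord(25) | φ(67) = 67 − 1 = 66 = 2 · 3 · 11.
Divisors of 66: 1, 2, 3, 6, 11, 22, 33, 66.
Check 25^d mod 67 for each divisor in increasing order:
25^1 ≡ 25 (mod 67)
25^2 ≡ 22 (mod 67)
25^3 ≡ 14 (mod 67)
25^6 ≡ 62 (mod 67)
25^11 ≡ 1 (mod 67) ✓
Hence ord(25) = 11.

11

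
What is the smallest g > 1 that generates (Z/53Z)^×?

2

φ(53) = 53 − 1 = 52 = 2^2 · 13.
Test candidates g = 2, 3, … against the prime factors q ∈ {2, 13} of φ(53): g is a generator iff g^(52/q) ≢ 1 for every such q.
g = 2: 2^26 ≡ 52; 2^4 ≡ 16 — none is 1, so 2 is a primitive root.
Hence the least primitive root of 53 is 2.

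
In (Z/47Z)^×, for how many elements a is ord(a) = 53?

0

φ(47) = 47 − 1 = 46 = 2 · 23.
In a cyclic group of order 46, there are φ(d) elements of order d for each divisor d of 46, and zero for non-divisors.
Since 53 ∤ 46, the count is 0.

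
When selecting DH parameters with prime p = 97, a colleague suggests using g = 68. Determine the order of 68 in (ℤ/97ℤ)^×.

96

Since 68 ∈ (Z/97Z)^×, its order divides φ(97) = 97 − 1 = 96 = 2^5 · 3.
Divisors of 96: 1, 2, 3, 4, 6, 8, 12, 16, 24, 32, 48, 96.
Evaluate successive powers at the divisors of 96:
68^1 ≡ 68 (mod 97)
68^2 ≡ 65 (mod 97)
68^3 ≡ 55 (mod 97)
68^4 ≡ 54 (mod 97)
68^6 ≡ 18 (mod 97)
68^8 ≡ 6 (mod 97)
68^12 ≡ 33 (mod 97)
68^16 ≡ 36 (mod 97)
68^24 ≡ 22 (mod 97)
68^32 ≡ 35 (mod 97)
68^48 ≡ 96 (mod 97)
68^96 ≡ 1 (mod 97) ✓
So ord_97(68) = 96.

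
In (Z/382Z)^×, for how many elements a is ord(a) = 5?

4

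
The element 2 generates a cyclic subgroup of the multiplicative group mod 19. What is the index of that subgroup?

1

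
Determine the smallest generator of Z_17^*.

3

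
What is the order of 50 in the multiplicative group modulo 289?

ord(50) | φ(289) = φ(17^2) = 17·(17−1) = 272 = 2^4 · 17.
Divisors of 272: 1, 2, 4, 8, 16, 17, 34, 68, 136, 272.
Evaluate successive powers at the divisors of 272:
50^1 ≡ 50
50^2 ≡ 188
50^4 ≡ 86
50^8 ≡ 171
50^16 ≡ 52
50^17 ≡ 288
50^34 ≡ 1
Therefore the multiplicative order of 50 modulo 289 is 34.

34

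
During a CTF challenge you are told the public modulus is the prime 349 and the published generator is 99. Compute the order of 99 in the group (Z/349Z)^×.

348

ord(99) | φ(349) = 349 − 1 = 348 = 2^2 · 3 · 29.
Divisors of 348: 1, 2, 3, 4, 6, 12, 29, 58, 87, 116, 174, 348.
Evaluate successive powers at the divisors of 348:
99^1 ≡ 99 (mod 349)
99^2 ≡ 29 (mod 349)
99^3 ≡ 79 (mod 349)
99^4 ≡ 143 (mod 349)
99^6 ≡ 308 (mod 349)
99^12 ≡ 285 (mod 349)
99^29 ≡ 24 (mod 349)
99^58 ≡ 227 (mod 349)
99^87 ≡ 213 (mod 349)
99^116 ≡ 226 (mod 349)
99^174 ≡ 348 (mod 349)
99^348 ≡ 1 (mod 349) ✓
Hence ord(99) = 348.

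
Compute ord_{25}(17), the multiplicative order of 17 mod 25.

20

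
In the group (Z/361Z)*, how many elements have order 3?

2

φ(361) = φ(19^2) = 19·(19−1) = 342 = 2 · 3^2 · 19.
Since (Z/361Z)^× is cyclic of order 342, the number of elements of order d is φ(d) when d | 342 and 0 otherwise.
3 | 342, and φ(3) = 3 − 1 = 2.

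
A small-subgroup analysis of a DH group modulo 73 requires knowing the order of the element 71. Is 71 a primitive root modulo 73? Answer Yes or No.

φ(73) = 73 − 1 = 72 = 2^3 · 3^2.
Test 71^(72/q) mod 73 for each prime factor q of 72:
71^36 ≡ 1 (mod 73)  [q = 2: ≡ 1 ✗]
71^24 ≡ 64 (mod 73)  [q = 3: ≢ 1 ✓]
71^36 ≡ 1 shows ord(71) | 36, strictly less than φ(73); not a primitive root.

No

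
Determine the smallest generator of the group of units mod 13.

φ(13) = 13 − 1 = 12 = 2^2 · 3.
g is a primitive root iff g^(12/q) ≢ 1 (mod 13) for each prime q ∈ {2, 3}.
g = 2: 2^6 ≡ 12; 2^4 ≡ 3 — none is 1, so 2 is a primitive root.
The smallest primitive root modulo 13 is 2.

2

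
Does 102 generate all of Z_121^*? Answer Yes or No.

No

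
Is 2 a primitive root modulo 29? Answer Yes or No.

Yes

φ(29) = 29 − 1 = 28 = 2^2 · 7.
2 is a primitive root mod 29 iff 2^(φ(29)/q) ≢ 1 for every prime q | φ(29), i.e. q ∈ {2, 7}.
2^14 ≡ 28 (mod 29)  [q = 2: ≢ 1 ✓]
2^4 ≡ 16 (mod 29)  [q = 7: ≢ 1 ✓]
Every test exponent gives a nontrivial residue, hence 2 generates the full group.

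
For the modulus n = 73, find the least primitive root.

φ(73) = 73 − 1 = 72 = 2^3 · 3^2.
g is a primitive root iff g^(72/q) ≢ 1 (mod 73) for each prime q ∈ {2, 3}.
g = 2: 2^36 ≡ 1 — hits 1, so not a primitive root.
g = 3: 3^36 ≡ 1 — hits 1, so not a primitive root.
g = 4: 4^36 ≡ 1 — hits 1, so not a primitive root.
g = 5: 5^36 ≡ 72; 5^24 ≡ 8 — none is 1, so 5 is a primitive root.
Hence the least primitive root of 73 is 5.

5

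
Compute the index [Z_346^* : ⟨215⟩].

1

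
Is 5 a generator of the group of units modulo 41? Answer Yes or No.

φ(41) = 41 − 1 = 40 = 2^3 · 5.
Test 5^(40/q) mod 41 for each prime factor q of 40:
5^20 ≡ 1 (mod 41)  [q = 2: ≡ 1 ✗]
5^8 ≡ 18 (mod 41)  [q = 5: ≢ 1 ✓]
Since 5^20 ≡ 1, the order of 5 divides 20 < 40, so 5 is not a primitive root.

No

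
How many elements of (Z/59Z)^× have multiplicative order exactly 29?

φ(59) = 59 − 1 = 58 = 2 · 29.
In a cyclic group of order 58, there are φ(d) elements of order d for each divisor d of 58, and zero for non-divisors.
29 | 58, and φ(29) = 29 − 1 = 28.

28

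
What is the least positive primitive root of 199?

φ(199) = 199 − 1 = 198 = 2 · 3^2 · 11.
Test candidates g = 2, 3, … against the prime factors q ∈ {2, 3, 11} of φ(199): g is a generator iff g^(198/q) ≢ 1 for every such q.
g = 2: 2^99 ≡ 1 — hits 1, so not a primitive root.
g = 3: 3^99 ≡ 198; 3^66 ≡ 106; 3^18 ≡ 125 — none is 1, so 3 is a primitive root.
The smallest primitive root modulo 199 is 3.

3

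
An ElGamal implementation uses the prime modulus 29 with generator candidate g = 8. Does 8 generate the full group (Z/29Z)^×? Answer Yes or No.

Yes

φ(29) = 29 − 1 = 28 = 2^2 · 7.
An element g generates (Z/29Z)^× iff g^(28/q) ≢ 1 (mod 29) for each prime q ∈ {2, 7}.
8^14 ≡ 28 (mod 29)  [q = 2: ≢ 1 ✓]
8^4 ≡ 7 (mod 29)  [q = 7: ≢ 1 ✓]
None equal 1, so ord_29(8) = 28: 8 is a primitive root.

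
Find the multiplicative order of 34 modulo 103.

The order of 34 must divide φ(103) = 103 − 1 = 102 = 2 · 3 · 17.
Divisors of 102: 1, 2, 3, 6, 17, 34, 51, 102.
Evaluate successive powers at the divisors of 102:
34^1 ≡ 34 (mod 103)
34^2 ≡ 23 (mod 103)
34^3 ≡ 61 (mod 103)
34^6 ≡ 13 (mod 103)
34^17 ≡ 1 (mod 103) ✓
Hence ord(34) = 17.

17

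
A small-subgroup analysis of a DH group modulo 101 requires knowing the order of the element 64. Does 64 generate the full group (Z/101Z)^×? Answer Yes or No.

No

φ(101) = 101 − 1 = 100 = 2^2 · 5^2.
It suffices to check that the order of 64 is not a proper divisor of 100: compute 64^(100/q) for q ∈ {2, 5}.
64^50 ≡ 1 (mod 101)  [q = 2: ≡ 1 ✗]
64^20 ≡ 95 (mod 101)  [q = 5: ≢ 1 ✓]
Since 64^50 ≡ 1, the order of 64 divides 50 < 100, so 64 is not a primitive root.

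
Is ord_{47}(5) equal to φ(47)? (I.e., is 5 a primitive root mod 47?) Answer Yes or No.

Yes

φ(47) = 47 − 1 = 46 = 2 · 23.
Test 5^(46/q) mod 47 for each prime factor q of 46:
5^23 ≡ 46 (mod 47)  [q = 2: ≢ 1 ✓]
5^2 ≡ 25 (mod 47)  [q = 23: ≢ 1 ✓]
All checks pass, so 5 has order 46 and is a primitive root modulo 47.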